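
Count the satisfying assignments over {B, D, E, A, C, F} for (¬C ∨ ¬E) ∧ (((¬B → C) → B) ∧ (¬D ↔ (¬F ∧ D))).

10

Initial set: {T ((¬C ∨ ¬E) ∧ (((¬B → C) → B) ∧ (¬D ↔ (¬F ∧ D))))}.
T ((¬C ∨ ¬E) ∧ (((¬B → C) → B) ∧ (¬D ↔ (¬F ∧ D)))): α-rule — add T (¬C ∨ ¬E), T (((¬B → C) → B) ∧ (¬D ↔ (¬F ∧ D))).
T (((¬B → C) → B) ∧ (¬D ↔ (¬F ∧ D))): α-rule — add T ((¬B → C) → B), T (¬D ↔ (¬F ∧ D)).
T (¬C ∨ ¬E): β-rule — branch into T ¬C  //  T ¬E.
  branch 1 (add T ¬C):
    T ((¬B → C) → B): β-rule — branch into F (¬B → C)  //  T B.
      branch 1.1 (add F (¬B → C)):
        F (¬B → C): α-rule — add T ¬B, F C.
        T (¬D ↔ (¬F ∧ D)): β-rule — branch into T ¬D, T (¬F ∧ D)  //  F ¬D, F (¬F ∧ D).
          branch 1.1.1 (add T ¬D, T (¬F ∧ D)):
            T (¬F ∧ D): α-rule — add T ¬F, T D.
            × closes — contains both D and ¬D.
          branch 1.1.2 (add F ¬D, F (¬F ∧ D)):
            F (¬F ∧ D): β-rule — branch into F ¬F  //  F D.
              branch 1.1.2.1 (add F ¬F):
                ○ open, literals {B=0, C=0, D=1, F=1}.
              branch 1.1.2.2 (add F D):
                × closes — contains both D and ¬D.
      branch 1.2 (add T B):
        T (¬D ↔ (¬F ∧ D)): β-rule — branch into T ¬D, T (¬F ∧ D)  //  F ¬D, F (¬F ∧ D).
          branch 1.2.1 (add T ¬D, T (¬F ∧ D)):
            T (¬F ∧ D): α-rule — add T ¬F, T D.
            × closes — contains both D and ¬D.
          branch 1.2.2 (add F ¬D, F (¬F ∧ D)):
            F (¬F ∧ D): β-rule — branch into F ¬F  //  F D.
              branch 1.2.2.1 (add F ¬F):
                ○ open, literals {B=1, C=0, D=1, F=1}.
              branch 1.2.2.2 (add F D):
                × closes — contains both D and ¬D.
  branch 2 (add T ¬E):
    T ((¬B → C) → B): β-rule — branch into F (¬B → C)  //  T B.
      branch 2.1 (add F (¬B → C)):
        F (¬B → C): α-rule — add T ¬B, F C.
        T (¬D ↔ (¬F ∧ D)): β-rule — branch into T ¬D, T (¬F ∧ D)  //  F ¬D, F (¬F ∧ D).
          branch 2.1.1 (add T ¬D, T (¬F ∧ D)):
            T (¬F ∧ D): α-rule — add T ¬F, T D.
            × closes — contains both D and ¬D.
          branch 2.1.2 (add F ¬D, F (¬F ∧ D)):
            F (¬F ∧ D): β-rule — branch into F ¬F  //  F D.
              branch 2.1.2.1 (add F ¬F):
                ○ open, literals {B=0, C=0, D=1, E=0, F=1}.
              branch 2.1.2.2 (add F D):
                × closes — contains both D and ¬D.
      branch 2.2 (add T B):
        T (¬D ↔ (¬F ∧ D)): β-rule — branch into T ¬D, T (¬F ∧ D)  //  F ¬D, F (¬F ∧ D).
          branch 2.2.1 (add T ¬D, T (¬F ∧ D)):
            T (¬F ∧ D): α-rule — add T ¬F, T D.
            × closes — contains both D and ¬D.
          branch 2.2.2 (add F ¬D, F (¬F ∧ D)):
            F (¬F ∧ D): β-rule — branch into F ¬F  //  F D.
              branch 2.2.2.1 (add F ¬F):
                ○ open, literals {B=1, D=1, E=0, F=1}.
              branch 2.2.2.2 (add F D):
                × closes — contains both D and ¬D.
8 branches closed, 4 open.
Each open branch fixes some atoms; the unmentioned ones are free. Counting distinct full assignments: branch {B=0, C=0, D=1, F=1} (E, A) contributes 4 new; branch {B=1, C=0, D=1, F=1} (E, A) contributes 4 new; branch {B=0, C=0, D=1, E=0, F=1} (A) contributes 0 new; branch {B=1, D=1, E=0, F=1} (A, C) contributes 2 new. Total: 10.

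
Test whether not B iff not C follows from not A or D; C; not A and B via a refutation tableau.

Initial set: {T (not A or D); T C; T (not A and B); F (not B iff not C)}.
T (not A and B): α-rule — add T not A, T B.
T (not A or D): β-rule — branch into T not A  //  T D.
  branch 1 (add T not A):
    F (not B iff not C): β-rule — branch into T not B, F not C  //  F not B, T not C.
      branch 1.1 (add T not B, F not C):
        × closes — contains both B and not B.
      branch 1.2 (add F not B, T not C):
        × closes — contains both C and not C.
  branch 2 (add T D):
    F (not B iff not C): β-rule — branch into T not B, F not C  //  F not B, T not C.
      branch 2.1 (add T not B, F not C):
        × closes — contains both B and not B.
      branch 2.2 (add F not B, T not C):
        × closes — contains both C and not C.
All 4 branches close.
Every branch closed, so the premises entail the conclusion.

Yes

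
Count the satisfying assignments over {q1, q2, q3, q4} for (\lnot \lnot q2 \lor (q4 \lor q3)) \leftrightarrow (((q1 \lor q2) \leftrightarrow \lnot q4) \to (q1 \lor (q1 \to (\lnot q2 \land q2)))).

Initial set: {((\lnot \lnot q2 \lor (q4 \lor q3)) \leftrightarrow (((q1 \lor q2) \leftrightarrow \lnot q4) \to (q1 \lor (q1 \to (\lnot q2 \land q2)))))}.
((\lnot \lnot q2 \lor (q4 \lor q3)) \leftrightarrow (((q1 \lor q2) \leftrightarrow \lnot q4) \to (q1 \lor (q1 \to (\lnot q2 \land q2))))): β-rule — branch into (\lnot \lnot q2 \lor (q4 \lor q3)), (((q1 \lor q2) \leftrightarrow \lnot q4) \to (q1 \lor (q1 \to (\lnot q2 \land q2))))  //  \lnot (\lnot \lnot q2 \lor (q4 \lor q3)), \lnot (((q1 \lor q2) \leftrightarrow \lnot q4) \to (q1 \lor (q1 \to (\lnot q2 \land q2)))).
  branch 1 (add (\lnot \lnot q2 \lor (q4 \lor q3)), (((q1 \lor q2) \leftrightarrow \lnot q4) \to (q1 \lor (q1 \to (\lnot q2 \land q2))))):
    (\lnot \lnot q2 \lor (q4 \lor q3)): β-rule — branch into \lnot \lnot q2  //  (q4 \lor q3).
      branch 1.1 (add \lnot \lnot q2):
        \lnot \lnot q2: drop double negation, giving q2.
        (((q1 \lor q2) \leftrightarrow \lnot q4) \to (q1 \lor (q1 \to (\lnot q2 \land q2)))): β-rule — branch into \lnot ((q1 \lor q2) \leftrightarrow \lnot q4)  //  (q1 \lor (q1 \to (\lnot q2 \land q2))).
          branch 1.1.1 (add \lnot ((q1 \lor q2) \leftrightarrow \lnot q4)):
            \lnot ((q1 \lor q2) \leftrightarrow \lnot q4): β-rule — branch into (q1 \lor q2), \lnot \lnot q4  //  \lnot (q1 \lor q2), \lnot q4.
              branch 1.1.1.1 (add (q1 \lor q2), \lnot \lnot q4):
                (q1 \lor q2): β-rule — branch into q1  //  q2.
                  branch 1.1.1.1.1 (add q1):
                    ○ open, literals {q1=T, q2=T, q4=T}.
                  branch 1.1.1.1.2 (add q2):
                    ○ open, literals {q2=T, q4=T}.
              branch 1.1.1.2 (add \lnot (q1 \lor q2), \lnot q4):
                \lnot (q1 \lor q2): α-rule — add \lnot q1, \lnot q2.
                × closes — contains both q2 and \lnot q2.
          branch 1.1.2 (add (q1 \lor (q1 \to (\lnot q2 \land q2)))):
            (q1 \lor (q1 \to (\lnot q2 \land q2))): β-rule — branch into q1  //  (q1 \to (\lnot q2 \land q2)).
              branch 1.1.2.1 (add q1):
                ○ open, literals {q1=T, q2=T}.
              branch 1.1.2.2 (add (q1 \to (\lnot q2 \land q2))):
                (q1 \to (\lnot q2 \land q2)): β-rule — branch into \lnot q1  //  (\lnot q2 \land q2).
                  branch 1.1.2.2.1 (add \lnot q1):
                    ○ open, literals {q1=F, q2=T}.
                  branch 1.1.2.2.2 (add (\lnot q2 \land q2)):
                    (\lnot q2 \land q2): α-rule — add \lnot q2, q2.
                    × closes — contains both q2 and \lnot q2.
      branch 1.2 (add (q4 \lor q3)):
        (((q1 \lor q2) \leftrightarrow \lnot q4) \to (q1 \lor (q1 \to (\lnot q2 \land q2)))): β-rule — branch into \lnot ((q1 \lor q2) \leftrightarrow \lnot q4)  //  (q1 \lor (q1 \to (\lnot q2 \land q2))).
          branch 1.2.1 (add \lnot ((q1 \lor q2) \leftrightarrow \lnot q4)):
            (q4 \lor q3): β-rule — branch into q4  //  q3.
              branch 1.2.1.1 (add q4):
                \lnot ((q1 \lor q2) \leftrightarrow \lnot q4): β-rule — branch into (q1 \lor q2), \lnot \lnot q4  //  \lnot (q1 \lor q2), \lnot q4.
                  branch 1.2.1.1.1 (add (q1 \lor q2), \lnot \lnot q4):
                    (q1 \lor q2): β-rule — branch into q1  //  q2.
                      branch 1.2.1.1.1.1 (add q1):
                        ○ open, literals {q1=T, q4=T}.
                      branch 1.2.1.1.1.2 (add q2):
                        ○ open, literals {q2=T, q4=T}.
                  branch 1.2.1.1.2 (add \lnot (q1 \lor q2), \lnot q4):
                    × closes — contains both q4 and \lnot q4.
              branch 1.2.1.2 (add q3):
                \lnot ((q1 \lor q2) \leftrightarrow \lnot q4): β-rule — branch into (q1 \lor q2), \lnot \lnot q4  //  \lnot (q1 \lor q2), \lnot q4.
                  branch 1.2.1.2.1 (add (q1 \lor q2), \lnot \lnot q4):
                    (q1 \lor q2): β-rule — branch into q1  //  q2.
                      branch 1.2.1.2.1.1 (add q1):
                        ○ open, literals {q1=T, q3=T, q4=T}.
                      branch 1.2.1.2.1.2 (add q2):
                        ○ open, literals {q2=T, q3=T, q4=T}.
                  branch 1.2.1.2.2 (add \lnot (q1 \lor q2), \lnot q4):
                    \lnot (q1 \lor q2): α-rule — add \lnot q1, \lnot q2.
                    ○ open, literals {q1=F, q2=F, q3=T, q4=F}.
          branch 1.2.2 (add (q1 \lor (q1 \to (\lnot q2 \land q2)))):
            (q4 \lor q3): β-rule — branch into q4  //  q3.
              branch 1.2.2.1 (add q4):
                (q1 \lor (q1 \to (\lnot q2 \land q2))): β-rule — branch into q1  //  (q1 \to (\lnot q2 \land q2)).
                  branch 1.2.2.1.1 (add q1):
                    ○ open, literals {q1=T, q4=T}.
                  branch 1.2.2.1.2 (add (q1 \to (\lnot q2 \land q2))):
                    (q1 \to (\lnot q2 \land q2)): β-rule — branch into \lnot q1  //  (\lnot q2 \land q2).
                      branch 1.2.2.1.2.1 (add \lnot q1):
                        ○ open, literals {q1=F, q4=T}.
                      branch 1.2.2.1.2.2 (add (\lnot q2 \land q2)):
                        (\lnot q2 \land q2): α-rule — add \lnot q2, q2.
                        × closes — contains both q2 and \lnot q2.
              branch 1.2.2.2 (add q3):
                (q1 \lor (q1 \to (\lnot q2 \land q2))): β-rule — branch into q1  //  (q1 \to (\lnot q2 \land q2)).
                  branch 1.2.2.2.1 (add q1):
                    ○ open, literals {q1=T, q3=T}.
                  branch 1.2.2.2.2 (add (q1 \to (\lnot q2 \land q2))):
                    (q1 \to (\lnot q2 \land q2)): β-rule — branch into \lnot q1  //  (\lnot q2 \land q2).
                      branch 1.2.2.2.2.1 (add \lnot q1):
                        ○ open, literals {q1=F, q3=T}.
                      branch 1.2.2.2.2.2 (add (\lnot q2 \land q2)):
                        (\lnot q2 \land q2): α-rule — add \lnot q2, q2.
                        × closes — contains both q2 and \lnot q2.
  branch 2 (add \lnot (\lnot \lnot q2 \lor (q4 \lor q3)), \lnot (((q1 \lor q2) \leftrightarrow \lnot q4) \to (q1 \lor (q1 \to (\lnot q2 \land q2))))):
    \lnot (\lnot \lnot q2 \lor (q4 \lor q3)): α-rule — add \lnot \lnot \lnot q2, \lnot (q4 \lor q3).
    \lnot (((q1 \lor q2) \leftrightarrow \lnot q4) \to (q1 \lor (q1 \to (\lnot q2 \land q2)))): α-rule — add ((q1 \lor q2) \leftrightarrow \lnot q4), \lnot (q1 \lor (q1 \to (\lnot q2 \land q2))).
    \lnot \lnot \lnot q2: drop double negation, giving \lnot q2.
    \lnot (q4 \lor q3): α-rule — add \lnot q4, \lnot q3.
    \lnot (q1 \lor (q1 \to (\lnot q2 \land q2))): α-rule — add \lnot q1, \lnot (q1 \to (\lnot q2 \land q2)).
    \lnot (q1 \to (\lnot q2 \land q2)): α-rule — add q1, \lnot (\lnot q2 \land q2).
    × closes — contains both q1 and \lnot q1.
6 branches closed, 13 open.
Each open branch fixes some atoms; the unmentioned ones are free. Counting distinct full assignments: branch {q1=T, q2=T, q4=T} (q3) contributes 2 new; branch {q2=T, q4=T} (q1, q3) contributes 2 new; branch {q1=T, q2=T} (q3, q4) contributes 2 new; branch {q1=F, q2=T} (q3, q4) contributes 2 new; branch {q1=T, q4=T} (q2, q3) contributes 2 new; branch {q2=T, q4=T} (q1, q3) contributes 0 new; branch {q1=T, q3=T, q4=T} (q2) contributes 0 new; branch {q2=T, q3=T, q4=T} (q1) contributes 0 new; branch {q1=F, q2=F, q3=T, q4=F} (none free) contributes 1 new; branch {q1=T, q4=T} (q2, q3) contributes 0 new; branch {q1=F, q4=T} (q2, q3) contributes 2 new; branch {q1=T, q3=T} (q2, q4) contributes 1 new; branch {q1=F, q3=T} (q2, q4) contributes 0 new. Total: 14.

14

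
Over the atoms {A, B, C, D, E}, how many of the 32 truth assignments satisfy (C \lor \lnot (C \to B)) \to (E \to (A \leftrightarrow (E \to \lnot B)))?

Initial set: {((C \lor \lnot (C \to B)) \to (E \to (A \leftrightarrow (E \to \lnot B))))}.
((C \lor \lnot (C \to B)) \to (E \to (A \leftrightarrow (E \to \lnot B)))): β-rule — branch into \lnot (C \lor \lnot (C \to B))  //  (E \to (A \leftrightarrow (E \to \lnot B))).
  branch 1 (add \lnot (C \lor \lnot (C \to B))):
    \lnot (C \lor \lnot (C \to B)): α-rule — add \lnot C, \lnot \lnot (C \to B).
    \lnot \lnot (C \to B): β-rule — branch into \lnot C  //  B.
      branch 1.1 (add \lnot C):
        ○ open, literals {C=false}.
      branch 1.2 (add B):
        ○ open, literals {B=true, C=false}.
  branch 2 (add (E \to (A \leftrightarrow (E \to \lnot B)))):
    (E \to (A \leftrightarrow (E \to \lnot B))): β-rule — branch into \lnot E  //  (A \leftrightarrow (E \to \lnot B)).
      branch 2.1 (add \lnot E):
        ○ open, literals {E=false}.
      branch 2.2 (add (A \leftrightarrow (E \to \lnot B))):
        (A \leftrightarrow (E \to \lnot B)): β-rule — branch into A, (E \to \lnot B)  //  \lnot A, \lnot (E \to \lnot B).
          branch 2.2.1 (add A, (E \to \lnot B)):
            (E \to \lnot B): β-rule — branch into \lnot E  //  \lnot B.
              branch 2.2.1.1 (add \lnot E):
                ○ open, literals {A=true, E=false}.
              branch 2.2.1.2 (add \lnot B):
                ○ open, literals {A=true, B=false}.
          branch 2.2.2 (add \lnot A, \lnot (E \to \lnot B)):
            \lnot (E \to \lnot B): α-rule — add E, \lnot \lnot B.
            ○ open, literals {A=false, B=true, E=true}.
0 branches closed, 6 open.
Each open branch fixes some atoms; the unmentioned ones are free. Counting distinct full assignments: branch {C=false} (A, B, D, E) contributes 16 new; branch {B=true, C=false} (A, D, E) contributes 0 new; branch {E=false} (A, B, C, D) contributes 8 new; branch {A=true, E=false} (B, C, D) contributes 0 new; branch {A=true, B=false} (C, D, E) contributes 2 new; branch {A=false, B=true, E=true} (C, D) contributes 2 new. Total: 28.

28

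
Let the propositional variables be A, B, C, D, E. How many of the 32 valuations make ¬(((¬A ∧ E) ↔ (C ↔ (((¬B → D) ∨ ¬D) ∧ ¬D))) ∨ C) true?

Initial set: {¬(((¬A ∧ E) ↔ (C ↔ (((¬B → D) ∨ ¬D) ∧ ¬D))) ∨ C)}.
¬(((¬A ∧ E) ↔ (C ↔ (((¬B → D) ∨ ¬D) ∧ ¬D))) ∨ C): α-rule — add ¬((¬A ∧ E) ↔ (C ↔ (((¬B → D) ∨ ¬D) ∧ ¬D))), ¬C.
¬((¬A ∧ E) ↔ (C ↔ (((¬B → D) ∨ ¬D) ∧ ¬D))): β-rule — branch into (¬A ∧ E), ¬(C ↔ (((¬B → D) ∨ ¬D) ∧ ¬D))  //  ¬(¬A ∧ E), (C ↔ (((¬B → D) ∨ ¬D) ∧ ¬D)).
  branch 1 (add (¬A ∧ E), ¬(C ↔ (((¬B → D) ∨ ¬D) ∧ ¬D))):
    (¬A ∧ E): α-rule — add ¬A, E.
    ¬(C ↔ (((¬B → D) ∨ ¬D) ∧ ¬D)): β-rule — branch into C, ¬(((¬B → D) ∨ ¬D) ∧ ¬D)  //  ¬C, (((¬B → D) ∨ ¬D) ∧ ¬D).
      branch 1.1 (add C, ¬(((¬B → D) ∨ ¬D) ∧ ¬D)):
        × closes — contains both C and ¬C.
      branch 1.2 (add ¬C, (((¬B → D) ∨ ¬D) ∧ ¬D)):
        (((¬B → D) ∨ ¬D) ∧ ¬D): α-rule — add ((¬B → D) ∨ ¬D), ¬D.
        ((¬B → D) ∨ ¬D): β-rule — branch into (¬B → D)  //  ¬D.
          branch 1.2.1 (add (¬B → D)):
            (¬B → D): β-rule — branch into ¬¬B  //  D.
              branch 1.2.1.1 (add ¬¬B):
                ○ open, literals {A=false, B=true, C=false, D=false, E=true}.
              branch 1.2.1.2 (add D):
                × closes — contains both D and ¬D.
          branch 1.2.2 (add ¬D):
            ○ open, literals {A=false, C=false, D=false, E=true}.
  branch 2 (add ¬(¬A ∧ E), (C ↔ (((¬B → D) ∨ ¬D) ∧ ¬D))):
    ¬(¬A ∧ E): β-rule — branch into ¬¬A  //  ¬E.
      branch 2.1 (add ¬¬A):
        (C ↔ (((¬B → D) ∨ ¬D) ∧ ¬D)): β-rule — branch into C, (((¬B → D) ∨ ¬D) ∧ ¬D)  //  ¬C, ¬(((¬B → D) ∨ ¬D) ∧ ¬D).
          branch 2.1.1 (add C, (((¬B → D) ∨ ¬D) ∧ ¬D)):
            × closes — contains both C and ¬C.
          branch 2.1.2 (add ¬C, ¬(((¬B → D) ∨ ¬D) ∧ ¬D)):
            ¬(((¬B → D) ∨ ¬D) ∧ ¬D): β-rule — branch into ¬((¬B → D) ∨ ¬D)  //  ¬¬D.
              branch 2.1.2.1 (add ¬((¬B → D) ∨ ¬D)):
                ¬((¬B → D) ∨ ¬D): α-rule — add ¬(¬B → D), ¬¬D.
                ¬(¬B → D): α-rule — add ¬B, ¬D.
                × closes — contains both D and ¬D.
              branch 2.1.2.2 (add ¬¬D):
                ○ open, literals {A=true, C=false, D=true}.
      branch 2.2 (add ¬E):
        (C ↔ (((¬B → D) ∨ ¬D) ∧ ¬D)): β-rule — branch into C, (((¬B → D) ∨ ¬D) ∧ ¬D)  //  ¬C, ¬(((¬B → D) ∨ ¬D) ∧ ¬D).
          branch 2.2.1 (add C, (((¬B → D) ∨ ¬D) ∧ ¬D)):
            × closes — contains both C and ¬C.
          branch 2.2.2 (add ¬C, ¬(((¬B → D) ∨ ¬D) ∧ ¬D)):
            ¬(((¬B → D) ∨ ¬D) ∧ ¬D): β-rule — branch into ¬((¬B → D) ∨ ¬D)  //  ¬¬D.
              branch 2.2.2.1 (add ¬((¬B → D) ∨ ¬D)):
                ¬((¬B → D) ∨ ¬D): α-rule — add ¬(¬B → D), ¬¬D.
                ¬(¬B → D): α-rule — add ¬B, ¬D.
                × closes — contains both D and ¬D.
              branch 2.2.2.2 (add ¬¬D):
                ○ open, literals {C=false, D=true, E=false}.
6 branches closed, 4 open.
Each open branch fixes some atoms; the unmentioned ones are free. Counting distinct full assignments: branch {A=false, B=true, C=false, D=false, E=true} (none free) contributes 1 new; branch {A=false, C=false, D=false, E=true} (B) contributes 1 new; branch {A=true, C=false, D=true} (B, E) contributes 4 new; branch {C=false, D=true, E=false} (A, B) contributes 2 new. Total: 8.

8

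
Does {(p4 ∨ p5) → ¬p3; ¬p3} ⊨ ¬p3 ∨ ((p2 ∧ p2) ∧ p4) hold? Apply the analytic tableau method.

Initial set: {T ((p4 ∨ p5) → ¬p3); T ¬p3; F (¬p3 ∨ ((p2 ∧ p2) ∧ p4))}.
F (¬p3 ∨ ((p2 ∧ p2) ∧ p4)): α-rule — add F ¬p3, F ((p2 ∧ p2) ∧ p4).
× closes — contains both p3 and ¬p3.
All 1 branch closes.
Every branch closed, so the premises entail the conclusion.

Yes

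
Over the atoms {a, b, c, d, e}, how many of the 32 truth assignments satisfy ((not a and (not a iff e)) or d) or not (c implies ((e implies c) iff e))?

Initial set: {(((not a and (not a iff e)) or d) or not (c implies ((e implies c) iff e)))}.
(((not a and (not a iff e)) or d) or not (c implies ((e implies c) iff e))): β-rule — branch into ((not a and (not a iff e)) or d)  //  not (c implies ((e implies c) iff e)).
  branch 1 (add ((not a and (not a iff e)) or d)):
    ((not a and (not a iff e)) or d): β-rule — branch into (not a and (not a iff e))  //  d.
      branch 1.1 (add (not a and (not a iff e))):
        (not a and (not a iff e)): α-rule — add not a, (not a iff e).
        (not a iff e): β-rule — branch into not a, e  //  not not a, not e.
          branch 1.1.1 (add not a, e):
            ○ open, literals {a=F, e=T}.
          branch 1.1.2 (add not not a, not e):
            × closes — contains both a and not a.
      branch 1.2 (add d):
        ○ open, literals {d=T}.
  branch 2 (add not (c implies ((e implies c) iff e))):
    not (c implies ((e implies c) iff e)): α-rule — add c, not ((e implies c) iff e).
    not ((e implies c) iff e): β-rule — branch into (e implies c), not e  //  not (e implies c), e.
      branch 2.1 (add (e implies c), not e):
        (e implies c): β-rule — branch into not e  //  c.
          branch 2.1.1 (add not e):
            ○ open, literals {c=T, e=F}.
          branch 2.1.2 (add c):
            ○ open, literals {c=T, e=F}.
      branch 2.2 (add not (e implies c), e):
        not (e implies c): α-rule — add e, not c.
        × closes — contains both c and not c.
2 branches closed, 4 open.
Each open branch fixes some atoms; the unmentioned ones are free. Counting distinct full assignments: branch {a=F, e=T} (b, c, d) contributes 8 new; branch {d=T} (a, b, c, e) contributes 12 new; branch {c=T, e=F} (a, b, d) contributes 4 new; branch {c=T, e=F} (a, b, d) contributes 0 new. Total: 24.

24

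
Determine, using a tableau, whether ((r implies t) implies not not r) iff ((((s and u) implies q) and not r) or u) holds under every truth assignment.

Assume the negation and expand:
Initial set: {not (((r implies t) implies not not r) iff ((((s and u) implies q) and not r) or u))}.
not (((r implies t) implies not not r) iff ((((s and u) implies q) and not r) or u)): β-rule — branch into ((r implies t) implies not not r), not ((((s and u) implies q) and not r) or u)  //  not ((r implies t) implies not not r), ((((s and u) implies q) and not r) or u).
  branch 1 (add ((r implies t) implies not not r), not ((((s and u) implies q) and not r) or u)):
    not ((((s and u) implies q) and not r) or u): α-rule — add not (((s and u) implies q) and not r), not u.
    ((r implies t) implies not not r): β-rule — branch into not (r implies t)  //  not not r.
      branch 1.1 (add not (r implies t)):
        not (r implies t): α-rule — add r, not t.
        not (((s and u) implies q) and not r): β-rule — branch into not ((s and u) implies q)  //  not not r.
          branch 1.1.1 (add not ((s and u) implies q)):
            not ((s and u) implies q): α-rule — add (s and u), not q.
            (s and u): α-rule — add s, u.
            × closes — contains both u and not u.
          branch 1.1.2 (add not not r):
            ○ open, literals {r=true, t=false, u=false}.
      branch 1.2 (add not not r):
        not not r: drop double negation, giving r.
        not (((s and u) implies q) and not r): β-rule — branch into not ((s and u) implies q)  //  not not r.
          branch 1.2.1 (add not ((s and u) implies q)):
            not ((s and u) implies q): α-rule — add (s and u), not q.
            (s and u): α-rule — add s, u.
            × closes — contains both u and not u.
          branch 1.2.2 (add not not r):
            ○ open, literals {r=true, u=false}.
  branch 2 (add not ((r implies t) implies not not r), ((((s and u) implies q) and not r) or u)):
    not ((r implies t) implies not not r): α-rule — add (r implies t), not not not r.
    not not not r: drop double negation, giving not r.
    ((((s and u) implies q) and not r) or u): β-rule — branch into (((s and u) implies q) and not r)  //  u.
      branch 2.1 (add (((s and u) implies q) and not r)):
        (((s and u) implies q) and not r): α-rule — add ((s and u) implies q), not r.
        (r implies t): β-rule — branch into not r  //  t.
          branch 2.1.1 (add not r):
            ((s and u) implies q): β-rule — branch into not (s and u)  //  q.
              branch 2.1.1.1 (add not (s and u)):
                not (s and u): β-rule — branch into not s  //  not u.
                  branch 2.1.1.1.1 (add not s):
                    ○ open, literals {r=false, s=false}.
                  branch 2.1.1.1.2 (add not u):
                    ○ open, literals {r=false, u=false}.
              branch 2.1.1.2 (add q):
                ○ open, literals {q=true, r=false}.
          branch 2.1.2 (add t):
            ((s and u) implies q): β-rule — branch into not (s and u)  //  q.
              branch 2.1.2.1 (add not (s and u)):
                not (s and u): β-rule — branch into not s  //  not u.
                  branch 2.1.2.1.1 (add not s):
                    ○ open, literals {r=false, s=false, t=true}.
                  branch 2.1.2.1.2 (add not u):
                    ○ open, literals {r=false, t=true, u=false}.
              branch 2.1.2.2 (add q):
                ○ open, literals {q=true, r=false, t=true}.
      branch 2.2 (add u):
        (r implies t): β-rule — branch into not r  //  t.
          branch 2.2.1 (add not r):
            ○ open, literals {r=false, u=true}.
          branch 2.2.2 (add t):
            ○ open, literals {r=false, t=true, u=true}.
2 branches closed, 10 open.
An open branch gives a countermodel: r=true, t=false, u=false (unmentioned atoms arbitrary); under it the original formula is false.

Not valid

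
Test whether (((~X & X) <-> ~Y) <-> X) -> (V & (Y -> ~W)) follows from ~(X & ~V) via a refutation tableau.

No

Initial set: {~(X & ~V); ~((((~X & X) <-> ~Y) <-> X) -> (V & (Y -> ~W)))}.
~((((~X & X) <-> ~Y) <-> X) -> (V & (Y -> ~W))): α-rule — add (((~X & X) <-> ~Y) <-> X), ~(V & (Y -> ~W)).
~(X & ~V): β-rule — branch into ~X  //  ~~V.
  branch 1 (add ~X):
    (((~X & X) <-> ~Y) <-> X): β-rule — branch into ((~X & X) <-> ~Y), X  //  ~((~X & X) <-> ~Y), ~X.
      branch 1.1 (add ((~X & X) <-> ~Y), X):
        × closes — contains both X and ~X.
      branch 1.2 (add ~((~X & X) <-> ~Y), ~X):
        ~(V & (Y -> ~W)): β-rule — branch into ~V  //  ~(Y -> ~W).
          branch 1.2.1 (add ~V):
            ~((~X & X) <-> ~Y): β-rule — branch into (~X & X), ~~Y  //  ~(~X & X), ~Y.
              branch 1.2.1.1 (add (~X & X), ~~Y):
                (~X & X): α-rule — add ~X, X.
                × closes — contains both X and ~X.
              branch 1.2.1.2 (add ~(~X & X), ~Y):
                ~(~X & X): β-rule — branch into ~~X  //  ~X.
                  branch 1.2.1.2.1 (add ~~X):
                    × closes — contains both X and ~X.
                  branch 1.2.1.2.2 (add ~X):
                    ○ open, literals {V=F, X=F, Y=F}.
          branch 1.2.2 (add ~(Y -> ~W)):
            ~(Y -> ~W): α-rule — add Y, ~~W.
            ~((~X & X) <-> ~Y): β-rule — branch into (~X & X), ~~Y  //  ~(~X & X), ~Y.
              branch 1.2.2.1 (add (~X & X), ~~Y):
                (~X & X): α-rule — add ~X, X.
                × closes — contains both X and ~X.
              branch 1.2.2.2 (add ~(~X & X), ~Y):
                × closes — contains both Y and ~Y.
  branch 2 (add ~~V):
    (((~X & X) <-> ~Y) <-> X): β-rule — branch into ((~X & X) <-> ~Y), X  //  ~((~X & X) <-> ~Y), ~X.
      branch 2.1 (add ((~X & X) <-> ~Y), X):
        ~(V & (Y -> ~W)): β-rule — branch into ~V  //  ~(Y -> ~W).
          branch 2.1.1 (add ~V):
            × closes — contains both V and ~V.
          branch 2.1.2 (add ~(Y -> ~W)):
            ~(Y -> ~W): α-rule — add Y, ~~W.
            ((~X & X) <-> ~Y): β-rule — branch into (~X & X), ~Y  //  ~(~X & X), ~~Y.
              branch 2.1.2.1 (add (~X & X), ~Y):
                × closes — contains both Y and ~Y.
              branch 2.1.2.2 (add ~(~X & X), ~~Y):
                ~(~X & X): β-rule — branch into ~~X  //  ~X.
                  branch 2.1.2.2.1 (add ~~X):
                    ○ open, literals {V=T, W=T, X=T, Y=T}.
                  branch 2.1.2.2.2 (add ~X):
                    × closes — contains both X and ~X.
      branch 2.2 (add ~((~X & X) <-> ~Y), ~X):
        ~(V & (Y -> ~W)): β-rule — branch into ~V  //  ~(Y -> ~W).
          branch 2.2.1 (add ~V):
            × closes — contains both V and ~V.
          branch 2.2.2 (add ~(Y -> ~W)):
            ~(Y -> ~W): α-rule — add Y, ~~W.
            ~((~X & X) <-> ~Y): β-rule — branch into (~X & X), ~~Y  //  ~(~X & X), ~Y.
              branch 2.2.2.1 (add (~X & X), ~~Y):
                (~X & X): α-rule — add ~X, X.
                × closes — contains both X and ~X.
              branch 2.2.2.2 (add ~(~X & X), ~Y):
                × closes — contains both Y and ~Y.
11 branches closed, 2 open.
An open branch gives a countermodel: V=F, X=F, Y=F (unmentioned atoms arbitrary); the premises hold there but the conclusion fails.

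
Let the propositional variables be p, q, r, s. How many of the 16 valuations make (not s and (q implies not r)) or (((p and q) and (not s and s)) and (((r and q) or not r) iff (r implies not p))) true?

Initial set: {((not s and (q implies not r)) or (((p and q) and (not s and s)) and (((r and q) or not r) iff (r implies not p))))}.
((not s and (q implies not r)) or (((p and q) and (not s and s)) and (((r and q) or not r) iff (r implies not p)))): β-rule — branch into (not s and (q implies not r))  //  (((p and q) and (not s and s)) and (((r and q) or not r) iff (r implies not p))).
  branch 1 (add (not s and (q implies not r))):
    (not s and (q implies not r)): α-rule — add not s, (q implies not r).
    (q implies not r): β-rule — branch into not q  //  not r.
      branch 1.1 (add not q):
        ○ open, literals {q=F, s=F}.
      branch 1.2 (add not r):
        ○ open, literals {r=F, s=F}.
  branch 2 (add (((p and q) and (not s and s)) and (((r and q) or not r) iff (r implies not p)))):
    (((p and q) and (not s and s)) and (((r and q) or not r) iff (r implies not p))): α-rule — add ((p and q) and (not s and s)), (((r and q) or not r) iff (r implies not p)).
    ((p and q) and (not s and s)): α-rule — add (p and q), (not s and s).
    (p and q): α-rule — add p, q.
    (not s and s): α-rule — add not s, s.
    × closes — contains both s and not s.
1 branch closed, 2 open.
Each open branch fixes some atoms; the unmentioned ones are free. Counting distinct full assignments: branch {q=F, s=F} (p, r) contributes 4 new; branch {r=F, s=F} (p, q) contributes 2 new. Total: 6.

6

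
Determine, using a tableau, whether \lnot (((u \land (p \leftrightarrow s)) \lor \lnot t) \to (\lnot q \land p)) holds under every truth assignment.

Not valid

Assume the negation and expand:
Initial set: {\lnot \lnot (((u \land (p \leftrightarrow s)) \lor \lnot t) \to (\lnot q \land p))}.
\lnot \lnot (((u \land (p \leftrightarrow s)) \lor \lnot t) \to (\lnot q \land p)): β-rule — branch into \lnot ((u \land (p \leftrightarrow s)) \lor \lnot t)  //  (\lnot q \land p).
  branch 1 (add \lnot ((u \land (p \leftrightarrow s)) \lor \lnot t)):
    \lnot ((u \land (p \leftrightarrow s)) \lor \lnot t): α-rule — add \lnot (u \land (p \leftrightarrow s)), \lnot \lnot t.
    \lnot (u \land (p \leftrightarrow s)): β-rule — branch into \lnot u  //  \lnot (p \leftrightarrow s).
      branch 1.1 (add \lnot u):
        ○ open, literals {t=T, u=F}.
      branch 1.2 (add \lnot (p \leftrightarrow s)):
        \lnot (p \leftrightarrow s): β-rule — branch into p, \lnot s  //  \lnot p, s.
          branch 1.2.1 (add p, \lnot s):
            ○ open, literals {p=T, s=F, t=T}.
          branch 1.2.2 (add \lnot p, s):
            ○ open, literals {p=F, s=T, t=T}.
  branch 2 (add (\lnot q \land p)):
    (\lnot q \land p): α-rule — add \lnot q, p.
    ○ open, literals {p=T, q=F}.
0 branches closed, 4 open.
An open branch gives a countermodel: t=T, u=F (unmentioned atoms arbitrary); under it the original formula is false.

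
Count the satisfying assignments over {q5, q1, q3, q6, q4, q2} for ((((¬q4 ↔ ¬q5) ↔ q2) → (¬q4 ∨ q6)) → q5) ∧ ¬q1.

Initial set: {(((((¬q4 ↔ ¬q5) ↔ q2) → (¬q4 ∨ q6)) → q5) ∧ ¬q1)}.
(((((¬q4 ↔ ¬q5) ↔ q2) → (¬q4 ∨ q6)) → q5) ∧ ¬q1): α-rule — add ((((¬q4 ↔ ¬q5) ↔ q2) → (¬q4 ∨ q6)) → q5), ¬q1.
((((¬q4 ↔ ¬q5) ↔ q2) → (¬q4 ∨ q6)) → q5): β-rule — branch into ¬(((¬q4 ↔ ¬q5) ↔ q2) → (¬q4 ∨ q6))  //  q5.
  branch 1 (add ¬(((¬q4 ↔ ¬q5) ↔ q2) → (¬q4 ∨ q6))):
    ¬(((¬q4 ↔ ¬q5) ↔ q2) → (¬q4 ∨ q6)): α-rule — add ((¬q4 ↔ ¬q5) ↔ q2), ¬(¬q4 ∨ q6).
    ¬(¬q4 ∨ q6): α-rule — add ¬¬q4, ¬q6.
    ((¬q4 ↔ ¬q5) ↔ q2): β-rule — branch into (¬q4 ↔ ¬q5), q2  //  ¬(¬q4 ↔ ¬q5), ¬q2.
      branch 1.1 (add (¬q4 ↔ ¬q5), q2):
        (¬q4 ↔ ¬q5): β-rule — branch into ¬q4, ¬q5  //  ¬¬q4, ¬¬q5.
          branch 1.1.1 (add ¬q4, ¬q5):
            × closes — contains both q4 and ¬q4.
          branch 1.1.2 (add ¬¬q4, ¬¬q5):
            ○ open, literals {q1=0, q2=1, q4=1, q5=1, q6=0}.
      branch 1.2 (add ¬(¬q4 ↔ ¬q5), ¬q2):
        ¬(¬q4 ↔ ¬q5): β-rule — branch into ¬q4, ¬¬q5  //  ¬¬q4, ¬q5.
          branch 1.2.1 (add ¬q4, ¬¬q5):
            × closes — contains both q4 and ¬q4.
          branch 1.2.2 (add ¬¬q4, ¬q5):
            ○ open, literals {q1=0, q2=0, q4=1, q5=0, q6=0}.
  branch 2 (add q5):
    ○ open, literals {q1=0, q5=1}.
2 branches closed, 3 open.
Each open branch fixes some atoms; the unmentioned ones are free. Counting distinct full assignments: branch {q1=0, q2=1, q4=1, q5=1, q6=0} (q3) contributes 2 new; branch {q1=0, q2=0, q4=1, q5=0, q6=0} (q3) contributes 2 new; branch {q1=0, q5=1} (q3, q6, q4, q2) contributes 14 new. Total: 18.

18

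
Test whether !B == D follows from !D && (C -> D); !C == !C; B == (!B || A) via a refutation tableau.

Initial set: {(!D && (C -> D)); (!C == !C); (B == (!B || A)); !(!B == D)}.
(!D && (C -> D)): α-rule — add !D, (C -> D).
(!C == !C): β-rule — branch into !C, !C  //  !!C, !!C.
  branch 1 (add !C, !C):
    (B == (!B || A)): β-rule — branch into B, (!B || A)  //  !B, !(!B || A).
      branch 1.1 (add B, (!B || A)):
        !(!B == D): β-rule — branch into !B, !D  //  !!B, D.
          branch 1.1.1 (add !B, !D):
            × closes — contains both B and !B.
          branch 1.1.2 (add !!B, D):
            × closes — contains both D and !D.
      branch 1.2 (add !B, !(!B || A)):
        !(!B || A): α-rule — add !!B, !A.
        × closes — contains both B and !B.
  branch 2 (add !!C, !!C):
    (B == (!B || A)): β-rule — branch into B, (!B || A)  //  !B, !(!B || A).
      branch 2.1 (add B, (!B || A)):
        !(!B == D): β-rule — branch into !B, !D  //  !!B, D.
          branch 2.1.1 (add !B, !D):
            × closes — contains both B and !B.
          branch 2.1.2 (add !!B, D):
            × closes — contains both D and !D.
      branch 2.2 (add !B, !(!B || A)):
        !(!B || A): α-rule — add !!B, !A.
        × closes — contains both B and !B.
All 6 branches close.
Every branch closed, so the premises entail the conclusion.

Yes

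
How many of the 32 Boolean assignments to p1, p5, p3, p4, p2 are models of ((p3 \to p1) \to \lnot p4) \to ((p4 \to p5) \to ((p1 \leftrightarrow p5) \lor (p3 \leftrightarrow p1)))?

Initial set: {T (((p3 \to p1) \to \lnot p4) \to ((p4 \to p5) \to ((p1 \leftrightarrow p5) \lor (p3 \leftrightarrow p1))))}.
T (((p3 \to p1) \to \lnot p4) \to ((p4 \to p5) \to ((p1 \leftrightarrow p5) \lor (p3 \leftrightarrow p1)))): β-rule — branch into F ((p3 \to p1) \to \lnot p4)  //  T ((p4 \to p5) \to ((p1 \leftrightarrow p5) \lor (p3 \leftrightarrow p1))).
  branch 1 (add F ((p3 \to p1) \to \lnot p4)):
    F ((p3 \to p1) \to \lnot p4): α-rule — add T (p3 \to p1), F \lnot p4.
    T (p3 \to p1): β-rule — branch into F p3  //  T p1.
      branch 1.1 (add F p3):
        ○ open, literals {p3=F, p4=T}.
      branch 1.2 (add T p1):
        ○ open, literals {p1=T, p4=T}.
  branch 2 (add T ((p4 \to p5) \to ((p1 \leftrightarrow p5) \lor (p3 \leftrightarrow p1)))):
    T ((p4 \to p5) \to ((p1 \leftrightarrow p5) \lor (p3 \leftrightarrow p1))): β-rule — branch into F (p4 \to p5)  //  T ((p1 \leftrightarrow p5) \lor (p3 \leftrightarrow p1)).
      branch 2.1 (add F (p4 \to p5)):
        F (p4 \to p5): α-rule — add T p4, F p5.
        ○ open, literals {p4=T, p5=F}.
      branch 2.2 (add T ((p1 \leftrightarrow p5) \lor (p3 \leftrightarrow p1))):
        T ((p1 \leftrightarrow p5) \lor (p3 \leftrightarrow p1)): β-rule — branch into T (p1 \leftrightarrow p5)  //  T (p3 \leftrightarrow p1).
          branch 2.2.1 (add T (p1 \leftrightarrow p5)):
            T (p1 \leftrightarrow p5): β-rule — branch into T p1, T p5  //  F p1, F p5.
              branch 2.2.1.1 (add T p1, T p5):
                ○ open, literals {p1=T, p5=T}.
              branch 2.2.1.2 (add F p1, F p5):
                ○ open, literals {p1=F, p5=F}.
          branch 2.2.2 (add T (p3 \leftrightarrow p1)):
            T (p3 \leftrightarrow p1): β-rule — branch into T p3, T p1  //  F p3, F p1.
              branch 2.2.2.1 (add T p3, T p1):
                ○ open, literals {p1=T, p3=T}.
              branch 2.2.2.2 (add F p3, F p1):
                ○ open, literals {p1=F, p3=F}.
0 branches closed, 7 open.
Each open branch fixes some atoms; the unmentioned ones are free. Counting distinct full assignments: branch {p3=F, p4=T} (p1, p5, p2) contributes 8 new; branch {p1=T, p4=T} (p5, p3, p2) contributes 4 new; branch {p4=T, p5=F} (p1, p3, p2) contributes 2 new; branch {p1=T, p5=T} (p3, p4, p2) contributes 4 new; branch {p1=F, p5=F} (p3, p4, p2) contributes 4 new; branch {p1=T, p3=T} (p5, p4, p2) contributes 2 new; branch {p1=F, p3=F} (p5, p4, p2) contributes 2 new. Total: 26.

26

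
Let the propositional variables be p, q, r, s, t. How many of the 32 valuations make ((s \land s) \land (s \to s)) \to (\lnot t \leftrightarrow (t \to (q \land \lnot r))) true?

30

Initial set: {T (((s \land s) \land (s \to s)) \to (\lnot t \leftrightarrow (t \to (q \land \lnot r))))}.
T (((s \land s) \land (s \to s)) \to (\lnot t \leftrightarrow (t \to (q \land \lnot r)))): β-rule — branch into F ((s \land s) \land (s \to s))  //  T (\lnot t \leftrightarrow (t \to (q \land \lnot r))).
  branch 1 (add F ((s \land s) \land (s \to s))):
    F ((s \land s) \land (s \to s)): β-rule — branch into F (s \land s)  //  F (s \to s).
      branch 1.1 (add F (s \land s)):
        F (s \land s): β-rule — branch into F s  //  F s.
          branch 1.1.1 (add F s):
            ○ open, literals {s=false}.
          branch 1.1.2 (add F s):
            ○ open, literals {s=false}.
      branch 1.2 (add F (s \to s)):
        F (s \to s): α-rule — add T s, F s.
        × closes — contains both s and \lnot s.
  branch 2 (add T (\lnot t \leftrightarrow (t \to (q \land \lnot r)))):
    T (\lnot t \leftrightarrow (t \to (q \land \lnot r))): β-rule — branch into T \lnot t, T (t \to (q \land \lnot r))  //  F \lnot t, F (t \to (q \land \lnot r)).
      branch 2.1 (add T \lnot t, T (t \to (q \land \lnot r))):
        T (t \to (q \land \lnot r)): β-rule — branch into F t  //  T (q \land \lnot r).
          branch 2.1.1 (add F t):
            ○ open, literals {t=false}.
          branch 2.1.2 (add T (q \land \lnot r)):
            T (q \land \lnot r): α-rule — add T q, T \lnot r.
            ○ open, literals {q=true, r=false, t=false}.
      branch 2.2 (add F \lnot t, F (t \to (q \land \lnot r))):
        F (t \to (q \land \lnot r)): α-rule — add T t, F (q \land \lnot r).
        F (q \land \lnot r): β-rule — branch into F q  //  F \lnot r.
          branch 2.2.1 (add F q):
            ○ open, literals {q=false, t=true}.
          branch 2.2.2 (add F \lnot r):
            ○ open, literals {r=true, t=true}.
1 branch closed, 6 open.
Each open branch fixes some atoms; the unmentioned ones are free. Counting distinct full assignments: branch {s=false} (p, q, r, t) contributes 16 new; branch {s=false} (p, q, r, t) contributes 0 new; branch {t=false} (p, q, r, s) contributes 8 new; branch {q=true, r=false, t=false} (p, s) contributes 0 new; branch {q=false, t=true} (p, r, s) contributes 4 new; branch {r=true, t=true} (p, q, s) contributes 2 new. Total: 30.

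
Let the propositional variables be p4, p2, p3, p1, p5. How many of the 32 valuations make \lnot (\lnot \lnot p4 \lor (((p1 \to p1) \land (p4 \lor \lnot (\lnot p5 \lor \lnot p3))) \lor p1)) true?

6

Initial set: {\lnot (\lnot \lnot p4 \lor (((p1 \to p1) \land (p4 \lor \lnot (\lnot p5 \lor \lnot p3))) \lor p1))}.
\lnot (\lnot \lnot p4 \lor (((p1 \to p1) \land (p4 \lor \lnot (\lnot p5 \lor \lnot p3))) \lor p1)): α-rule — add \lnot \lnot \lnot p4, \lnot (((p1 \to p1) \land (p4 \lor \lnot (\lnot p5 \lor \lnot p3))) \lor p1).
\lnot \lnot \lnot p4: drop double negation, giving \lnot p4.
\lnot (((p1 \to p1) \land (p4 \lor \lnot (\lnot p5 \lor \lnot p3))) \lor p1): α-rule — add \lnot ((p1 \to p1) \land (p4 \lor \lnot (\lnot p5 \lor \lnot p3))), \lnot p1.
\lnot ((p1 \to p1) \land (p4 \lor \lnot (\lnot p5 \lor \lnot p3))): β-rule — branch into \lnot (p1 \to p1)  //  \lnot (p4 \lor \lnot (\lnot p5 \lor \lnot p3)).
  branch 1 (add \lnot (p1 \to p1)):
    \lnot (p1 \to p1): α-rule — add p1, \lnot p1.
    × closes — contains both p1 and \lnot p1.
  branch 2 (add \lnot (p4 \lor \lnot (\lnot p5 \lor \lnot p3))):
    \lnot (p4 \lor \lnot (\lnot p5 \lor \lnot p3)): α-rule — add \lnot p4, \lnot \lnot (\lnot p5 \lor \lnot p3).
    \lnot \lnot (\lnot p5 \lor \lnot p3): β-rule — branch into \lnot p5  //  \lnot p3.
      branch 2.1 (add \lnot p5):
        ○ open, literals {p1=false, p4=false, p5=false}.
      branch 2.2 (add \lnot p3):
        ○ open, literals {p1=false, p3=false, p4=false}.
1 branch closed, 2 open.
Each open branch fixes some atoms; the unmentioned ones are free. Counting distinct full assignments: branch {p1=false, p4=false, p5=false} (p2, p3) contributes 4 new; branch {p1=false, p3=false, p4=false} (p2, p5) contributes 2 new. Total: 6.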